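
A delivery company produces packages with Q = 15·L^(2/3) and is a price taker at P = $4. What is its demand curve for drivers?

MP_L = (2/3)·15·L^(-1/3) = 10·L^(-1/3).
Setting P·MP_L = w: 40·L^(-1/3) = w.
Solving for L: L^(-1/3) = w/40, so L = (40/w)^(3).

L(w) = 64000/w³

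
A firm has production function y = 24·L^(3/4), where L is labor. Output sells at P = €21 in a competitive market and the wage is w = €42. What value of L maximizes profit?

MP_L = (3/4)·24·L^(-1/4) = 18·L^(-1/4).
Profit maximization for a price taker requires P·MP_L = w: 21·18·L^(-1/4) = 42.
So L^(-1/4) = 1/9, which gives L = 6561.

L* = 6561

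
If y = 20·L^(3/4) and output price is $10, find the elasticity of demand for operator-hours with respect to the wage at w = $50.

ε = -4

MP_L = (3/4)·20·L^(-1/4), so P·MP_L = w gives 150·L^(-1/4) = w.
Solving, L(w) = (150/w)^(4). This is a constant-elasticity form: L ∝ w^(−4), so ε = −4.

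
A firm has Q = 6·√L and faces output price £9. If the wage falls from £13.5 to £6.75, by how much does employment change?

From P·MP_L = w with MP_L = 3·L^(-1/2), the labor demand is L(w) = (27/w)^(2).
At w = 13.5: L = 4. At w = 6.75: L = 16.
ΔL = 16 − 4 = 12.

ΔL = 12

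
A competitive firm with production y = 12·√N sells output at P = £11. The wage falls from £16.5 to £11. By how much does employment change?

From P·MP_N = w with MP_N = 6·N^(-1/2), the labor demand is N(w) = (66/w)^(2).
At w = 16.5: N = 16. At w = 11: N = 36.
ΔN = 36 − 16 = 20.

ΔN = 20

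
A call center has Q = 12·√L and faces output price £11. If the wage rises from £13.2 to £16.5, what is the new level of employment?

From P·MP_L = w with MP_L = 6·L^(-1/2), the labor demand is L(w) = (66/w)^(2).
At w = 13.2: L = 25. At w = 16.5: L = 16.

L* = 16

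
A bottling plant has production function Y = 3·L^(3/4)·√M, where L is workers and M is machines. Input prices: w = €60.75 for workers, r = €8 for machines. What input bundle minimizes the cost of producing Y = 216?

L* = 16, M* = 81

Cost minimization requires the marginal rate of technical substitution to equal the input-price ratio: MP_L/MP_M = w/r.
Here MP_L/MP_M = (3/4)·(M/L)/(1/2) = 1.5·(M/L). Setting this equal to 60.75/8 = 7.59375 gives M = 5.0625L.
Substituting into Y = 216: 3·L^(3/4)·(5.0625L)^(1/2) = 216.
Solving, L = 16 and M = 81.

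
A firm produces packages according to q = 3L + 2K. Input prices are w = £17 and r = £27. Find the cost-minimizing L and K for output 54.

The inputs are perfect substitutes, so the firm uses whichever has the lower cost per unit of output.
Cost per unit of output via L is w/3 = 17/3; via K it is r/2 = 13.5. L is cheaper.
Producing q = 54 with L alone: L = 18, K = 0.

L* = 18, K* = 0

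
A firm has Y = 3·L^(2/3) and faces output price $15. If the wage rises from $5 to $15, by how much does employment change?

ΔL = -208

From P·MP_L = w with MP_L = 2·L^(-1/3), the labor demand is L(w) = (30/w)^(3).
At w = 5: L = 216. At w = 15: L = 8.
ΔL = 8 − 216 = -208.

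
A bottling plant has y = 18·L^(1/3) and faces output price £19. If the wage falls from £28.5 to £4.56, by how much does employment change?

ΔL = 117

From P·MP_L = w with MP_L = 6·L^(-2/3), the labor demand is L(w) = (114/w)^(3/2).
At w = 28.5: L = 8. At w = 4.56: L = 125.
ΔL = 125 − 8 = 117.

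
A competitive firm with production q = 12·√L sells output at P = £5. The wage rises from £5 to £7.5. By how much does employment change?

From P·MP_L = w with MP_L = 6·L^(-1/2), the labor demand is L(w) = (30/w)^(2).
At w = 5: L = 36. At w = 7.5: L = 16.
ΔL = 16 − 36 = -20.

ΔL = -20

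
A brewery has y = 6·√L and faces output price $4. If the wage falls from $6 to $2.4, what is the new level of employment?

From P·MP_L = w with MP_L = 3·L^(-1/2), the labor demand is L(w) = (12/w)^(2).
At w = 6: L = 4. At w = 2.4: L = 25.

L* = 25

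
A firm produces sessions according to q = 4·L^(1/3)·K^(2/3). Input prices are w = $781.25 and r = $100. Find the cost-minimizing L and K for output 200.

L* = 8, K* = 125

Cost minimization requires the marginal rate of technical substitution to equal the input-price ratio: MP_L/MP_K = w/r.
Here MP_L/MP_K = (1/3)·(K/L)/(2/3) = 0.5·(K/L). Setting this equal to 781.25/100 = 7.8125 gives K = 15.625L.
Substituting into q = 200: 4·L^(1/3)·(15.625L)^(2/3) = 200.
Solving, L = 8 and K = 125.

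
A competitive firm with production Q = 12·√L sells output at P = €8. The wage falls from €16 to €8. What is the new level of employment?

From P·MP_L = w with MP_L = 6·L^(-1/2), the labor demand is L(w) = (48/w)^(2).
At w = 16: L = 9. At w = 8: L = 36.

L* = 36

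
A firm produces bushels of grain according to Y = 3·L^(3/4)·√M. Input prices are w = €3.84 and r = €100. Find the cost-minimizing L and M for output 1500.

Cost minimization requires the marginal rate of technical substitution to equal the input-price ratio: MP_L/MP_M = w/r.
Here MP_L/MP_M = (3/4)·(M/L)/(1/2) = 1.5·(M/L). Setting this equal to 3.84/100 = 0.0384 gives M = 0.0256L.
Substituting into Y = 1500: 3·L^(3/4)·(0.0256L)^(1/2) = 1500.
Solving, L = 625 and M = 16.

L* = 625, M* = 16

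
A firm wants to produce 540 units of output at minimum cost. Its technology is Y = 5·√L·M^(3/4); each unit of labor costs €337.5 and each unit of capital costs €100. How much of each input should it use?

L* = 16, M* = 81

Cost minimization requires the marginal rate of technical substitution to equal the input-price ratio: MP_L/MP_M = w/r.
Here MP_L/MP_M = (1/2)·(M/L)/(3/4) = (2/3)·(M/L). Setting this equal to 337.5/100 = 3.375 gives M = 5.0625L.
Substituting into Y = 540: 5·L^(1/2)·(5.0625L)^(3/4) = 540.
Solving, L = 16 and M = 81.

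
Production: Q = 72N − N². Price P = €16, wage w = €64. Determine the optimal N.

N* = 34

The marginal product of N is MP_N = 72 − 2N.
A price-taking firm hires until the value of the marginal product equals the wage: P·MP_N = w, so 16·(72 − 2N) = 64.
Then 72 − 2N = 4, giving N = 34.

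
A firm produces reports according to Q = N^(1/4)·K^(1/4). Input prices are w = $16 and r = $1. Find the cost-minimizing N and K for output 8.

N* = 16, K* = 256

Cost minimization requires the marginal rate of technical substitution to equal the input-price ratio: MP_N/MP_K = w/r.
Here MP_N/MP_K = (1/4)·(K/N)/(1/4) = (K/N). Setting this equal to 16/1 = 16 gives K = 16N.
Substituting into Q = 8: N^(1/4)·(16N)^(1/4) = 8.
Solving, N = 16 and K = 256.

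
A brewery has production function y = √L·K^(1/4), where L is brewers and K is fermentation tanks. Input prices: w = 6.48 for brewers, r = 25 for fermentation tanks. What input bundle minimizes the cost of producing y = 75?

L* = 625, K* = 81

Cost minimization requires the marginal rate of technical substitution to equal the input-price ratio: MP_L/MP_K = w/r.
Here MP_L/MP_K = (1/2)·(K/L)/(1/4) = 2·(K/L). Setting this equal to 6.48/25 = 0.2592 gives K = 0.1296L.
Substituting into y = 75: L^(1/2)·(0.1296L)^(1/4) = 75.
Solving, L = 625 and K = 81.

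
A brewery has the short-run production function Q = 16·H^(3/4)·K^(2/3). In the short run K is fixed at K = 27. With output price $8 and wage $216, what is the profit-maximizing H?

H* = 256

With K = 27, MP_H = (3/4)·16·H^(-1/4)·27^(2/3) = 108·H^(-1/4).
Profit maximization for a price taker requires P·MP_H = w: 8·108·H^(-1/4) = 216.
So H^(-1/4) = 0.25, which gives H = 256.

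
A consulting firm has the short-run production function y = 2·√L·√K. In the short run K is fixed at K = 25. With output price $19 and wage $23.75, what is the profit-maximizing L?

L* = 16

With K = 25, MP_L = (1/2)·2·L^(-1/2)·25^(1/2) = 5·L^(-1/2).
Profit maximization for a price taker requires P·MP_L = w: 19·5·L^(-1/2) = 23.75.
So L^(-1/2) = 0.25, which gives L = 16.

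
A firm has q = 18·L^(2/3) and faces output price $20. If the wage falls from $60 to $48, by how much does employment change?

From P·MP_L = w with MP_L = 12·L^(-1/3), the labor demand is L(w) = (240/w)^(3).
At w = 60: L = 64. At w = 48: L = 125.
ΔL = 125 − 64 = 61.

ΔL = 61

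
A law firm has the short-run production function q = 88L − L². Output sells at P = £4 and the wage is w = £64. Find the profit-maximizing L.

The marginal product of L is MP_L = 88 − 2L.
A price-taking firm hires until the value of the marginal product equals the wage: P·MP_L = w, so 4·(88 − 2L) = 64.
Then 88 − 2L = 16, giving L = 36.

L* = 36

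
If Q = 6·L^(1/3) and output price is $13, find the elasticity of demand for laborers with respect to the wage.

MP_L = (1/3)·6·L^(-2/3), so P·MP_L = w gives 26·L^(-2/3) = w.
Solving, L(w) = (26/w)^(3/2). This is a constant-elasticity form: L ∝ w^(−3/2), so ε = −3/2.

ε = -1.5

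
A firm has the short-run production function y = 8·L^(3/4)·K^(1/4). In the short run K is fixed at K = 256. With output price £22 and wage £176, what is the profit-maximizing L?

L* = 81

With K = 256, MP_L = (3/4)·8·L^(-1/4)·256^(1/4) = 24·L^(-1/4).
Profit maximization for a price taker requires P·MP_L = w: 22·24·L^(-1/4) = 176.
So L^(-1/4) = 1/3, which gives L = 81.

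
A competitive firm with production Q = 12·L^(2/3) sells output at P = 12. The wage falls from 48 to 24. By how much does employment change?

From P·MP_L = w with MP_L = 8·L^(-1/3), the labor demand is L(w) = (96/w)^(3).
At w = 48: L = 8. At w = 24: L = 64.
ΔL = 64 − 8 = 56.

ΔL = 56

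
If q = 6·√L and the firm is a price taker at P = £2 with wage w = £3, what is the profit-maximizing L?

L* = 4

MP_L = (1/2)·6·L^(-1/2) = 3·L^(-1/2).
Profit maximization for a price taker requires P·MP_L = w: 2·3·L^(-1/2) = 3.
So L^(-1/2) = 0.5, which gives L = 4.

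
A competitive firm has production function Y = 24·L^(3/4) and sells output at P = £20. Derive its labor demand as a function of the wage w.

L(w) = (360/w)^(4)

MP_L = (3/4)·24·L^(-1/4) = 18·L^(-1/4).
Setting P·MP_L = w: 360·L^(-1/4) = w.
Solving for L: L^(-1/4) = w/360, so L = (360/w)^(4).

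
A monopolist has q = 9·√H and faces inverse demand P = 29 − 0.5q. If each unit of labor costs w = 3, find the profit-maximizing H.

Marginal revenue from the inverse demand is MR = 29 − q.
The marginal product is MP_H = 4.5·H^(-1/2).
A monopolist hires until marginal revenue product equals the wage: MR·MP_H = w.
At H, q = 9·√H. Substituting and solving: (29 − 9·√H)·4.5·H^(-1/2) = 3 gives H = 9.

H* = 9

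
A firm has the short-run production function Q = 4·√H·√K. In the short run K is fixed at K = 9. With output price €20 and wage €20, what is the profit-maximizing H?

With K = 9, MP_H = (1/2)·4·H^(-1/2)·9^(1/2) = 6·H^(-1/2).
Profit maximization for a price taker requires P·MP_H = w: 20·6·H^(-1/2) = 20.
So H^(-1/2) = 1/6, which gives H = 36.

H* = 36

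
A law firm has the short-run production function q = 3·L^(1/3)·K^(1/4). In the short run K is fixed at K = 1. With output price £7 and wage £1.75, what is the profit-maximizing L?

With K = 1, MP_L = (1/3)·3·L^(-2/3)·1^(1/4) = L^(-2/3).
Profit maximization for a price taker requires P·MP_L = w: 7·L^(-2/3) = 1.75.
So L^(-2/3) = 0.25, which gives L = 8.

L* = 8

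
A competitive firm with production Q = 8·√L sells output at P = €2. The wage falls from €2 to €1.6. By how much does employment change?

ΔL = 9

From P·MP_L = w with MP_L = 4·L^(-1/2), the labor demand is L(w) = (8/w)^(2).
At w = 2: L = 16. At w = 1.6: L = 25.
ΔL = 25 − 16 = 9.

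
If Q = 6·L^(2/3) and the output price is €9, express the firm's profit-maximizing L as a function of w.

L(w) = 46656/w³

MP_L = (2/3)·6·L^(-1/3) = 4·L^(-1/3).
Setting P·MP_L = w: 36·L^(-1/3) = w.
Solving for L: L^(-1/3) = w/36, so L = (36/w)^(3).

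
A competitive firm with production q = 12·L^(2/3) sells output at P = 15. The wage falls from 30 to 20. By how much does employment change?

From P·MP_L = w with MP_L = 8·L^(-1/3), the labor demand is L(w) = (120/w)^(3).
At w = 30: L = 64. At w = 20: L = 216.
ΔL = 216 − 64 = 152.

ΔL = 152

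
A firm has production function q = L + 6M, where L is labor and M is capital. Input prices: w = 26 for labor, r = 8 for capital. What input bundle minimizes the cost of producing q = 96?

L* = 0, M* = 16

The inputs are perfect substitutes, so the firm uses whichever has the lower cost per unit of output.
Cost per unit of output via L is 26; via M it is 4/3. M is cheaper.
Producing q = 96 with M alone: L = 0, M = 16.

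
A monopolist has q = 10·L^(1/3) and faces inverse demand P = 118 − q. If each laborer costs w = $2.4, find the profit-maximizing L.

Marginal revenue from the inverse demand is MR = 118 − 2q.
The marginal product is MP_L = (10/3)·L^(-2/3).
A monopolist hires until marginal revenue product equals the wage: MR·MP_L = w.
At L, q = 10·L^(1/3). Substituting and solving: (118 − 20·L^(1/3))·(10/3)·L^(-2/3) = 2.4 gives L = 125.

L* = 125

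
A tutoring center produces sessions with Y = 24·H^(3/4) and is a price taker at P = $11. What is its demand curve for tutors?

H(w) = (198/w)^(4)

MP_H = (3/4)·24·H^(-1/4) = 18·H^(-1/4).
Setting P·MP_H = w: 198·H^(-1/4) = w.
Solving for H: H^(-1/4) = w/198, so H = (198/w)^(4).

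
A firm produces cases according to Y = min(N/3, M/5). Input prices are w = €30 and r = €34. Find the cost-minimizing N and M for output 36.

N* = 108, M* = 180

With a fixed-proportions technology, the cost-minimizing bundle uses no slack in either input: N/3 = M/5 = Y.
So N = 3·36 = 108 and M = 5·36 = 180.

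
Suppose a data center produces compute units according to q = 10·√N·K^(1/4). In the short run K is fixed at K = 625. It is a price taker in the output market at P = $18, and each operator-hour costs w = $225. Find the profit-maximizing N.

N* = 4

With K = 625, MP_N = (1/2)·10·N^(-1/2)·625^(1/4) = 25·N^(-1/2).
Profit maximization for a price taker requires P·MP_N = w: 18·25·N^(-1/2) = 225.
So N^(-1/2) = 0.5, which gives N = 4.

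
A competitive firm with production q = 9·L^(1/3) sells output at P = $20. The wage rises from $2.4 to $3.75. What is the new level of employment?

From P·MP_L = w with MP_L = 3·L^(-2/3), the labor demand is L(w) = (60/w)^(3/2).
At w = 2.4: L = 125. At w = 3.75: L = 64.

L* = 64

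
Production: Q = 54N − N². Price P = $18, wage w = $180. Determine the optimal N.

N* = 22

The marginal product of N is MP_N = 54 − 2N.
A price-taking firm hires until the value of the marginal product equals the wage: P·MP_N = w, so 18·(54 − 2N) = 180.
Then 54 − 2N = 10, giving N = 22.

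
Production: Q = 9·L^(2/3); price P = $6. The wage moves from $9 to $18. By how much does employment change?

ΔL = -56

From P·MP_L = w with MP_L = 6·L^(-1/3), the labor demand is L(w) = (36/w)^(3).
At w = 9: L = 64. At w = 18: L = 8.
ΔL = 8 − 64 = -56.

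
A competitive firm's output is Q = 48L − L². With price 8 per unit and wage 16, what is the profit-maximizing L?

L* = 23

The marginal product of L is MP_L = 48 − 2L.
A price-taking firm hires until the value of the marginal product equals the wage: P·MP_L = w, so 8·(48 − 2L) = 16.
Then 48 − 2L = 2, giving L = 23.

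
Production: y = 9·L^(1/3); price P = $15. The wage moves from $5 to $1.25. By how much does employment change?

From P·MP_L = w with MP_L = 3·L^(-2/3), the labor demand is L(w) = (45/w)^(3/2).
At w = 5: L = 27. At w = 1.25: L = 216.
ΔL = 216 − 27 = 189.

ΔL = 189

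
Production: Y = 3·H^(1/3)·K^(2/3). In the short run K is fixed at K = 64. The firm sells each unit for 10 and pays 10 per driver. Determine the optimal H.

With K = 64, MP_H = (1/3)·3·H^(-2/3)·64^(2/3) = 16·H^(-2/3).
Profit maximization for a price taker requires P·MP_H = w: 10·16·H^(-2/3) = 10.
So H^(-2/3) = 0.0625, which gives H = 64.

H* = 64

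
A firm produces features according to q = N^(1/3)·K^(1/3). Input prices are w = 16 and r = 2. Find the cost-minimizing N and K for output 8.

N* = 8, K* = 64

Cost minimization requires the marginal rate of technical substitution to equal the input-price ratio: MP_N/MP_K = w/r.
Here MP_N/MP_K = (1/3)·(K/N)/(1/3) = (K/N). Setting this equal to 16/2 = 8 gives K = 8N.
Substituting into q = 8: N^(1/3)·(8N)^(1/3) = 8.
Solving, N = 8 and K = 64.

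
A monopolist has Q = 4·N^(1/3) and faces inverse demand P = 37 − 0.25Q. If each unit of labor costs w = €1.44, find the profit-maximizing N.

N* = 125

Marginal revenue from the inverse demand is MR = 37 − 0.5Q.
The marginal product is MP_N = (4/3)·N^(-2/3).
A monopolist hires until marginal revenue product equals the wage: MR·MP_N = w.
At N, Q = 4·N^(1/3). Substituting and solving: (37 − 2·N^(1/3))·(4/3)·N^(-2/3) = 1.44 gives N = 125.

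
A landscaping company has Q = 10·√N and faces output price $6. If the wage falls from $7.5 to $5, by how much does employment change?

From P·MP_N = w with MP_N = 5·N^(-1/2), the labor demand is N(w) = (30/w)^(2).
At w = 7.5: N = 16. At w = 5: N = 36.
ΔN = 36 − 16 = 20.

ΔN = 20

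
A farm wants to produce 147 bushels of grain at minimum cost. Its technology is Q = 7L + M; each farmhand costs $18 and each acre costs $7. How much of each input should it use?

The inputs are perfect substitutes, so the firm uses whichever has the lower cost per unit of output.
Cost per unit of output via L is 18/7; via M it is 7. L is cheaper.
Producing Q = 147 with L alone: L = 21, M = 0.

L* = 21, M* = 0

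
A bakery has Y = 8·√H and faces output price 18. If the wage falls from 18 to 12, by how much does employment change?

From P·MP_H = w with MP_H = 4·H^(-1/2), the labor demand is H(w) = (72/w)^(2).
At w = 18: H = 16. At w = 12: H = 36.
ΔH = 36 − 16 = 20.

ΔH = 20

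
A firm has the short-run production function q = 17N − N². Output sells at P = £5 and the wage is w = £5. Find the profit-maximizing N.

The marginal product of N is MP_N = 17 − 2N.
A price-taking firm hires until the value of the marginal product equals the wage: P·MP_N = w, so 5·(17 − 2N) = 5.
Then 17 − 2N = 1, giving N = 8.

N* = 8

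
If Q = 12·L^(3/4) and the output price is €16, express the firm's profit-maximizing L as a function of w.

MP_L = (3/4)·12·L^(-1/4) = 9·L^(-1/4).
Setting P·MP_L = w: 144·L^(-1/4) = w.
Solving for L: L^(-1/4) = w/144, so L = (144/w)^(4).

L(w) = (144/w)^(4)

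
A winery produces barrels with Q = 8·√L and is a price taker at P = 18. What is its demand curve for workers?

MP_L = (1/2)·8·L^(-1/2) = 4·L^(-1/2).
Setting P·MP_L = w: 72·L^(-1/2) = w.
Solving for L: L^(-1/2) = w/72, so L = (72/w)^(2).

L(w) = 5184/w²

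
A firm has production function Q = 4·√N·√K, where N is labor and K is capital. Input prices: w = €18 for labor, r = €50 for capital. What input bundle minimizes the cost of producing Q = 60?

Cost minimization requires the marginal rate of technical substitution to equal the input-price ratio: MP_N/MP_K = w/r.
Here MP_N/MP_K = (1/2)·(K/N)/(1/2) = (K/N). Setting this equal to 18/50 = 0.36 gives K = 0.36N.
Substituting into Q = 60: 4·N^(1/2)·(0.36N)^(1/2) = 60.
Solving, N = 25 and K = 9.

N* = 25, K* = 9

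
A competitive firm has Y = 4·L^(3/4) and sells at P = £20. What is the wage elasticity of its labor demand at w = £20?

ε = -4

MP_L = (3/4)·4·L^(-1/4), so P·MP_L = w gives 60·L^(-1/4) = w.
Solving, L(w) = (60/w)^(4). This is a constant-elasticity form: L ∝ w^(−4), so ε = −4.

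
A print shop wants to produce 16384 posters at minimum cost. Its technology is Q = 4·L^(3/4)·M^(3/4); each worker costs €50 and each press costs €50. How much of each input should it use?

Cost minimization requires the marginal rate of technical substitution to equal the input-price ratio: MP_L/MP_M = w/r.
Here MP_L/MP_M = (3/4)·(M/L)/(3/4) = (M/L). Setting this equal to 50/50 = 1 gives M = L.
Substituting into Q = 16384: 4·L^(3/4)·(L)^(3/4) = 16384.
Solving, L = 256 and M = 256.

L* = 256, M* = 256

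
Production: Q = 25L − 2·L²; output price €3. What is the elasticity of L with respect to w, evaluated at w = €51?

ε = -2.125

From P·MP_L = w with MP_L = 25 − 4L, labor demand is L(w) = (25 − w/3)/4.
dL/dw = −1/(12) = -1/12.
At w = 51, L = 2, so ε = (dL/dw)·(w/L) = (-1/12)·(51/2) = -2.125.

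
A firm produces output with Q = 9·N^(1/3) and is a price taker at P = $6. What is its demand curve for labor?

N(w) = (18/w)^(3/2)

MP_N = (1/3)·9·N^(-2/3) = 3·N^(-2/3).
Setting P·MP_N = w: 18·N^(-2/3) = w.
Solving for N: N^(-2/3) = w/18, so N = (18/w)^(3/2).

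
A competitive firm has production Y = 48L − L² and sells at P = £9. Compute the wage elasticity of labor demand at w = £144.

From P·MP_L = w with MP_L = 48 − 2L, labor demand is L(w) = (48 − w/9)/2.
dL/dw = −1/(18) = -1/18.
At w = 144, L = 16, so ε = (dL/dw)·(w/L) = (-1/18)·(144/16) = -0.5.

ε = -0.5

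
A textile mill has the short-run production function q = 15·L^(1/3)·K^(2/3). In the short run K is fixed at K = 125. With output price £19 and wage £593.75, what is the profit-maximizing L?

With K = 125, MP_L = (1/3)·15·L^(-2/3)·125^(2/3) = 125·L^(-2/3).
Profit maximization for a price taker requires P·MP_L = w: 19·125·L^(-2/3) = 593.75.
So L^(-2/3) = 0.25, which gives L = 8.

L* = 8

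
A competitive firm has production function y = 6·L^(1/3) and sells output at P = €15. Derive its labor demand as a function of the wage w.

MP_L = (1/3)·6·L^(-2/3) = 2·L^(-2/3).
Setting P·MP_L = w: 30·L^(-2/3) = w.
Solving for L: L^(-2/3) = w/30, so L = (30/w)^(3/2).

L(w) = (30/w)^(3/2)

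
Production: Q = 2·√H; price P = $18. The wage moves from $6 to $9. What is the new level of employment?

H* = 4

From P·MP_H = w with MP_H = H^(-1/2), the labor demand is H(w) = (18/w)^(2).
At w = 6: H = 9. At w = 9: H = 4.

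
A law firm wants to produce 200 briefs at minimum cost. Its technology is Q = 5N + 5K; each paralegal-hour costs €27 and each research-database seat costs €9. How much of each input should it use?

The inputs are perfect substitutes, so the firm uses whichever has the lower cost per unit of output.
Cost per unit of output via N is w/5 = 5.4; via K it is r/5 = 1.8. K is cheaper.
Producing Q = 200 with K alone: N = 0, K = 40.

N* = 0, K* = 40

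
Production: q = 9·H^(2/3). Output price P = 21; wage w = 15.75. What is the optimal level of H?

MP_H = (2/3)·9·H^(-1/3) = 6·H^(-1/3).
Profit maximization for a price taker requires P·MP_H = w: 21·6·H^(-1/3) = 15.75.
So H^(-1/3) = 0.125, which gives H = 512.

H* = 512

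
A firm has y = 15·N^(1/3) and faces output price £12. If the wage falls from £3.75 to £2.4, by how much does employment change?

From P·MP_N = w with MP_N = 5·N^(-2/3), the labor demand is N(w) = (60/w)^(3/2).
At w = 3.75: N = 64. At w = 2.4: N = 125.
ΔN = 125 − 64 = 61.

ΔN = 61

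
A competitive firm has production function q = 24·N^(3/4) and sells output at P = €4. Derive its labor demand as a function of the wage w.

MP_N = (3/4)·24·N^(-1/4) = 18·N^(-1/4).
Setting P·MP_N = w: 72·N^(-1/4) = w.
Solving for N: N^(-1/4) = w/72, so N = (72/w)^(4).

N(w) = (72/w)^(4)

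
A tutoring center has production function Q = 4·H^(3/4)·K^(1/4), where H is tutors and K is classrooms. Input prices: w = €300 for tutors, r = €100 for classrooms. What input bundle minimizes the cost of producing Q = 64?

Cost minimization requires the marginal rate of technical substitution to equal the input-price ratio: MP_H/MP_K = w/r.
Here MP_H/MP_K = (3/4)·(K/H)/(1/4) = 3·(K/H). Setting this equal to 300/100 = 3 gives K = H.
Substituting into Q = 64: 4·H^(3/4)·(H)^(1/4) = 64.
Solving, H = 16 and K = 16.

H* = 16, K* = 16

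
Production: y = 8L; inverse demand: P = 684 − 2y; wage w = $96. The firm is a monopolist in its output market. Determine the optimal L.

L* = 21

Marginal revenue from the inverse demand is MR = 684 − 4y.
The marginal product is MP_L = 8.
A monopolist hires until marginal revenue product equals the wage: MR·MP_L = w.
(684 − 32L)·8 = 96, so L = 21.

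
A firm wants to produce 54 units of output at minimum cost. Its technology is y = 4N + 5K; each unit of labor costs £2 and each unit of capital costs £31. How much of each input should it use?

N* = 13.5, K* = 0

The inputs are perfect substitutes, so the firm uses whichever has the lower cost per unit of output.
Cost per unit of output via N is w/4 = 0.5; via K it is r/5 = 6.2. N is cheaper.
Producing y = 54 with N alone: N = 13.5, K = 0.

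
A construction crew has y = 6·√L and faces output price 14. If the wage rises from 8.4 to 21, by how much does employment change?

ΔL = -21

From P·MP_L = w with MP_L = 3·L^(-1/2), the labor demand is L(w) = (42/w)^(2).
At w = 8.4: L = 25. At w = 21: L = 4.
ΔL = 4 − 25 = -21.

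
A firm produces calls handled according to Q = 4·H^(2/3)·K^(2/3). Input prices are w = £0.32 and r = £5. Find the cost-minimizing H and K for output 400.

Cost minimization requires the marginal rate of technical substitution to equal the input-price ratio: MP_H/MP_K = w/r.
Here MP_H/MP_K = (2/3)·(K/H)/(2/3) = (K/H). Setting this equal to 0.32/5 = 0.064 gives K = 0.064H.
Substituting into Q = 400: 4·H^(2/3)·(0.064H)^(2/3) = 400.
Solving, H = 125 and K = 8.

H* = 125, K* = 8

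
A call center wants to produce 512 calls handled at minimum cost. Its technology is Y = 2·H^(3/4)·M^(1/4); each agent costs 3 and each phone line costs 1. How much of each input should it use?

Cost minimization requires the marginal rate of technical substitution to equal the input-price ratio: MP_H/MP_M = w/r.
Here MP_H/MP_M = (3/4)·(M/H)/(1/4) = 3·(M/H). Setting this equal to 3/1 = 3 gives M = H.
Substituting into Y = 512: 2·H^(3/4)·(H)^(1/4) = 512.
Solving, H = 256 and M = 256.

H* = 256, M* = 256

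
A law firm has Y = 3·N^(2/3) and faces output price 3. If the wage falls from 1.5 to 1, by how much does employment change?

ΔN = 152

From P·MP_N = w with MP_N = 2·N^(-1/3), the labor demand is N(w) = (6/w)^(3).
At w = 1.5: N = 64. At w = 1: N = 216.
ΔN = 216 − 64 = 152.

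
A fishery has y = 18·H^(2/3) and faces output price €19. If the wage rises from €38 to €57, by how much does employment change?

From P·MP_H = w with MP_H = 12·H^(-1/3), the labor demand is H(w) = (228/w)^(3).
At w = 38: H = 216. At w = 57: H = 64.
ΔH = 64 − 216 = -152.

ΔH = -152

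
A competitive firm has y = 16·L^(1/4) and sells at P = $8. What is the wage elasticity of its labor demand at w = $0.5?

MP_L = (1/4)·16·L^(-3/4), so P·MP_L = w gives 32·L^(-3/4) = w.
Solving, L(w) = (32/w)^(4/3). This is a constant-elasticity form: L ∝ w^(−4/3), so ε = −4/3.

ε = -4/3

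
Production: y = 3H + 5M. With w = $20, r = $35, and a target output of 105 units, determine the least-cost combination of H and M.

H* = 35, M* = 0

The inputs are perfect substitutes, so the firm uses whichever has the lower cost per unit of output.
Cost per unit of output via H is w/3 = 20/3; via M it is r/5 = 7. H is cheaper.
Producing y = 105 with H alone: H = 35, M = 0.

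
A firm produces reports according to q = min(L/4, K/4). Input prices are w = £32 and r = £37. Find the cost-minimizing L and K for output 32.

L* = 128, K* = 128

With a fixed-proportions technology, the cost-minimizing bundle uses no slack in either input: L/4 = K/4 = q.
So L = 4·32 = 128 and K = 4·32 = 128.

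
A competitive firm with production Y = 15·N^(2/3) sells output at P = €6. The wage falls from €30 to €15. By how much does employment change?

From P·MP_N = w with MP_N = 10·N^(-1/3), the labor demand is N(w) = (60/w)^(3).
At w = 30: N = 8. At w = 15: N = 64.
ΔN = 64 − 8 = 56.

ΔN = 56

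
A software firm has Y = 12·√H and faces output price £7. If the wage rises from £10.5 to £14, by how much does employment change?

ΔH = -7

From P·MP_H = w with MP_H = 6·H^(-1/2), the labor demand is H(w) = (42/w)^(2).
At w = 10.5: H = 16. At w = 14: H = 9.
ΔH = 9 − 16 = -7.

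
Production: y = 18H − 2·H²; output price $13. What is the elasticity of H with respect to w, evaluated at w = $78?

From P·MP_H = w with MP_H = 18 − 4H, labor demand is H(w) = (18 − w/13)/4.
dH/dw = −1/(52) = -1/52.
At w = 78, H = 3, so ε = (dH/dw)·(w/H) = (-1/52)·(78/3) = -0.5.

ε = -0.5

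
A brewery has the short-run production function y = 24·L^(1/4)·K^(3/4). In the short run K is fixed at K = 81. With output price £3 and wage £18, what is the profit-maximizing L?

With K = 81, MP_L = (1/4)·24·L^(-3/4)·81^(3/4) = 162·L^(-3/4).
Profit maximization for a price taker requires P·MP_L = w: 3·162·L^(-3/4) = 18.
So L^(-3/4) = 1/27, which gives L = 81.

L* = 81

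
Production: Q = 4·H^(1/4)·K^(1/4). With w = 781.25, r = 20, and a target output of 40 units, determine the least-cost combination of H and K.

H* = 16, K* = 625

Cost minimization requires the marginal rate of technical substitution to equal the input-price ratio: MP_H/MP_K = w/r.
Here MP_H/MP_K = (1/4)·(K/H)/(1/4) = (K/H). Setting this equal to 781.25/20 = 39.0625 gives K = 39.0625H.
Substituting into Q = 40: 4·H^(1/4)·(39.0625H)^(1/4) = 40.
Solving, H = 16 and K = 625.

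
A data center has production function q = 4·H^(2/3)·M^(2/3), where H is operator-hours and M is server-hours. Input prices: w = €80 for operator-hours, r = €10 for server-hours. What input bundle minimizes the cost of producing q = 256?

Cost minimization requires the marginal rate of technical substitution to equal the input-price ratio: MP_H/MP_M = w/r.
Here MP_H/MP_M = (2/3)·(M/H)/(2/3) = (M/H). Setting this equal to 80/10 = 8 gives M = 8H.
Substituting into q = 256: 4·H^(2/3)·(8H)^(2/3) = 256.
Solving, H = 8 and M = 64.

H* = 8, M* = 64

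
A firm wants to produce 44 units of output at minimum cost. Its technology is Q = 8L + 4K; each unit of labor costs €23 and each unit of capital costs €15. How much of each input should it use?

L* = 5.5, K* = 0

The inputs are perfect substitutes, so the firm uses whichever has the lower cost per unit of output.
Cost per unit of output via L is w/8 = 2.875; via K it is r/4 = 3.75. L is cheaper.
Producing Q = 44 with L alone: L = 5.5, K = 0.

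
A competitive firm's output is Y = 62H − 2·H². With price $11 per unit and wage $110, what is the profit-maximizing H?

H* = 13

The marginal product of H is MP_H = 62 − 4H.
A price-taking firm hires until the value of the marginal product equals the wage: P·MP_H = w, so 11·(62 − 4H) = 110.
Then 62 − 4H = 10, giving H = 13.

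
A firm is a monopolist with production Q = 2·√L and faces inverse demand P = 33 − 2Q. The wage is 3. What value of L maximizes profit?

Marginal revenue from the inverse demand is MR = 33 − 4Q.
The marginal product is MP_L = L^(-1/2).
A monopolist hires until marginal revenue product equals the wage: MR·MP_L = w.
At L, Q = 2·√L. Substituting and solving: (33 − 8·√L)·L^(-1/2) = 3 gives L = 9.

L* = 9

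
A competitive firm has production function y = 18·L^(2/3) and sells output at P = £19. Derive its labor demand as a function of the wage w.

L(w) = (228/w)^(3)

MP_L = (2/3)·18·L^(-1/3) = 12·L^(-1/3).
Setting P·MP_L = w: 228·L^(-1/3) = w.
Solving for L: L^(-1/3) = w/228, so L = (228/w)^(3).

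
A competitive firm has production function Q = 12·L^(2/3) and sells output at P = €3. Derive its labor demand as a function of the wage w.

L(w) = 13824/w³

MP_L = (2/3)·12·L^(-1/3) = 8·L^(-1/3).
Setting P·MP_L = w: 24·L^(-1/3) = w.
Solving for L: L^(-1/3) = w/24, so L = (24/w)^(3).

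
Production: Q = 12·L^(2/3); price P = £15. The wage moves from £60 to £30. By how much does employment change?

ΔL = 56

From P·MP_L = w with MP_L = 8·L^(-1/3), the labor demand is L(w) = (120/w)^(3).
At w = 60: L = 8. At w = 30: L = 64.
ΔL = 64 − 8 = 56.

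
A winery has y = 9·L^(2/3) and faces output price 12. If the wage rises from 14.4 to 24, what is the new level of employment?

From P·MP_L = w with MP_L = 6·L^(-1/3), the labor demand is L(w) = (72/w)^(3).
At w = 14.4: L = 125. At w = 24: L = 27.

L* = 27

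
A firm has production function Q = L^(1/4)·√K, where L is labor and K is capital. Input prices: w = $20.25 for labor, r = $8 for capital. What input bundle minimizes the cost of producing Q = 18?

Cost minimization requires the marginal rate of technical substitution to equal the input-price ratio: MP_L/MP_K = w/r.
Here MP_L/MP_K = (1/4)·(K/L)/(1/2) = 0.5·(K/L). Setting this equal to 20.25/8 = 2.53125 gives K = 5.0625L.
Substituting into Q = 18: L^(1/4)·(5.0625L)^(1/2) = 18.
Solving, L = 16 and K = 81.

L* = 16, K* = 81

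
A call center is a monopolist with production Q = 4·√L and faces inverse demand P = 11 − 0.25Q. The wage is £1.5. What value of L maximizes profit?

Marginal revenue from the inverse demand is MR = 11 − 0.5Q.
The marginal product is MP_L = 2·L^(-1/2).
A monopolist hires until marginal revenue product equals the wage: MR·MP_L = w.
At L, Q = 4·√L. Substituting and solving: (11 − 2·√L)·2·L^(-1/2) = 1.5 gives L = 16.

L* = 16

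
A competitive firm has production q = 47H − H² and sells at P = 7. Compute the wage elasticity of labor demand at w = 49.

ε = -0.175

From P·MP_H = w with MP_H = 47 − 2H, labor demand is H(w) = (47 − w/7)/2.
dH/dw = −1/(14) = -1/14.
At w = 49, H = 20, so ε = (dH/dw)·(w/H) = (-1/14)·(49/20) = -0.175.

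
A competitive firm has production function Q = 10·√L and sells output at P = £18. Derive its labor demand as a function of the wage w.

MP_L = (1/2)·10·L^(-1/2) = 5·L^(-1/2).
Setting P·MP_L = w: 90·L^(-1/2) = w.
Solving for L: L^(-1/2) = w/90, so L = (90/w)^(2).

L(w) = 8100/w²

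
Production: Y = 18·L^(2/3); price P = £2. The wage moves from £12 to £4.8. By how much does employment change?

From P·MP_L = w with MP_L = 12·L^(-1/3), the labor demand is L(w) = (24/w)^(3).
At w = 12: L = 8. At w = 4.8: L = 125.
ΔL = 125 − 8 = 117.

ΔL = 117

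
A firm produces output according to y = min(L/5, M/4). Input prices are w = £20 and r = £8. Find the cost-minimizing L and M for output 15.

L* = 75, M* = 60

With a fixed-proportions technology, the cost-minimizing bundle uses no slack in either input: L/5 = M/4 = y.
So L = 5·15 = 75 and M = 4·15 = 60.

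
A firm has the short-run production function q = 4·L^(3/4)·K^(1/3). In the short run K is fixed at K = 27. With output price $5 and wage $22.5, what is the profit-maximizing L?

L* = 16

With K = 27, MP_L = (3/4)·4·L^(-1/4)·27^(1/3) = 9·L^(-1/4).
Profit maximization for a price taker requires P·MP_L = w: 5·9·L^(-1/4) = 22.5.
So L^(-1/4) = 0.5, which gives L = 16.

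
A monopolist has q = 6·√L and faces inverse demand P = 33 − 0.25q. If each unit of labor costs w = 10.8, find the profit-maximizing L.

L* = 25

Marginal revenue from the inverse demand is MR = 33 − 0.5q.
The marginal product is MP_L = 3·L^(-1/2).
A monopolist hires until marginal revenue product equals the wage: MR·MP_L = w.
At L, q = 6·√L. Substituting and solving: (33 − 3·√L)·3·L^(-1/2) = 10.8 gives L = 25.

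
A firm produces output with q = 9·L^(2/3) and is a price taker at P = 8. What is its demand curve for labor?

L(w) = 110592/w³

MP_L = (2/3)·9·L^(-1/3) = 6·L^(-1/3).
Setting P·MP_L = w: 48·L^(-1/3) = w.
Solving for L: L^(-1/3) = w/48, so L = (48/w)^(3).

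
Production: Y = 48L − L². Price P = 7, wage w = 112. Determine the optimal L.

L* = 16

The marginal product of L is MP_L = 48 − 2L.
A price-taking firm hires until the value of the marginal product equals the wage: P·MP_L = w, so 7·(48 − 2L) = 112.
Then 48 − 2L = 16, giving L = 16.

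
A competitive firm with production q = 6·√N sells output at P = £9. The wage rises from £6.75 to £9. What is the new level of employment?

From P·MP_N = w with MP_N = 3·N^(-1/2), the labor demand is N(w) = (27/w)^(2).
At w = 6.75: N = 16. At w = 9: N = 9.

N* = 9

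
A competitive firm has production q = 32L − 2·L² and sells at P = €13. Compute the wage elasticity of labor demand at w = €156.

From P·MP_L = w with MP_L = 32 − 4L, labor demand is L(w) = (32 − w/13)/4.
dL/dw = −1/(52) = -1/52.
At w = 156, L = 5, so ε = (dL/dw)·(w/L) = (-1/52)·(156/5) = -0.6.

ε = -0.6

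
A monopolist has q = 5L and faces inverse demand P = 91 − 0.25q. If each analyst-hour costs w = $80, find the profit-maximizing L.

L* = 30

Marginal revenue from the inverse demand is MR = 91 − 0.5q.
The marginal product is MP_L = 5.
A monopolist hires until marginal revenue product equals the wage: MR·MP_L = w.
(91 − 2.5L)·5 = 80, so L = 30.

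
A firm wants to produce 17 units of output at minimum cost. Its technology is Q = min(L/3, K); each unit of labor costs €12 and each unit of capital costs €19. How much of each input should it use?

L* = 51, K* = 17

With a fixed-proportions technology, the cost-minimizing bundle uses no slack in either input: L/3 = K = Q.
So L = 3·17 = 51 and K = 17.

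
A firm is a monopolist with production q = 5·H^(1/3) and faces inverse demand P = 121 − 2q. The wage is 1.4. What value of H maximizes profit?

Marginal revenue from the inverse demand is MR = 121 − 4q.
The marginal product is MP_H = (5/3)·H^(-2/3).
A monopolist hires until marginal revenue product equals the wage: MR·MP_H = w.
At H, q = 5·H^(1/3). Substituting and solving: (121 − 20·H^(1/3))·(5/3)·H^(-2/3) = 1.4 gives H = 125.

H* = 125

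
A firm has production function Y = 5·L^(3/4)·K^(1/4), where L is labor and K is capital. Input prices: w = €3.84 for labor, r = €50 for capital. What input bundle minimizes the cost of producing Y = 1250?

L* = 625, K* = 16

Cost minimization requires the marginal rate of technical substitution to equal the input-price ratio: MP_L/MP_K = w/r.
Here MP_L/MP_K = (3/4)·(K/L)/(1/4) = 3·(K/L). Setting this equal to 3.84/50 = 0.0768 gives K = 0.0256L.
Substituting into Y = 1250: 5·L^(3/4)·(0.0256L)^(1/4) = 1250.
Solving, L = 625 and K = 16.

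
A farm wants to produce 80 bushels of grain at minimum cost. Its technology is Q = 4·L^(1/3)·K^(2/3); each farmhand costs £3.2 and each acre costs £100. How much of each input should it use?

L* = 125, K* = 8

Cost minimization requires the marginal rate of technical substitution to equal the input-price ratio: MP_L/MP_K = w/r.
Here MP_L/MP_K = (1/3)·(K/L)/(2/3) = 0.5·(K/L). Setting this equal to 3.2/100 = 0.032 gives K = 0.064L.
Substituting into Q = 80: 4·L^(1/3)·(0.064L)^(2/3) = 80.
Solving, L = 125 and K = 8.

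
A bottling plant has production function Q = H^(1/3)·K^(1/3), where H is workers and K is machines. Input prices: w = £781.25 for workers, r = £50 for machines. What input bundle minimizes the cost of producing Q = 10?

Cost minimization requires the marginal rate of technical substitution to equal the input-price ratio: MP_H/MP_K = w/r.
Here MP_H/MP_K = (1/3)·(K/H)/(1/3) = (K/H). Setting this equal to 781.25/50 = 15.625 gives K = 15.625H.
Substituting into Q = 10: H^(1/3)·(15.625H)^(1/3) = 10.
Solving, H = 8 and K = 125.

H* = 8, K* = 125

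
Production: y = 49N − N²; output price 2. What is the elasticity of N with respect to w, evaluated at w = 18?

ε = -0.225

From P·MP_N = w with MP_N = 49 − 2N, labor demand is N(w) = (49 − w/2)/2.
dN/dw = −1/(4) = -0.25.
At w = 18, N = 20, so ε = (dN/dw)·(w/N) = (-0.25)·(18/20) = -0.225.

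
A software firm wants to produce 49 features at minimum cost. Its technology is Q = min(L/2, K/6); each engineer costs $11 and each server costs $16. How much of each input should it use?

With a fixed-proportions technology, the cost-minimizing bundle uses no slack in either input: L/2 = K/6 = Q.
So L = 2·49 = 98 and K = 6·49 = 294.

L* = 98, K* = 294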